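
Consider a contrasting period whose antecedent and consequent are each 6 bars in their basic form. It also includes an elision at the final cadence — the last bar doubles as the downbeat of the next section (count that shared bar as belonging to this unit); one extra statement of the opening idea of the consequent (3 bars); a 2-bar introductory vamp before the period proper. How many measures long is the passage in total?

17 measures

Basic contrasting period: 6 + 6 = 12 bars.
12 (basic form) + 3 (extra statement) + 2 (introduction) = 17.
The elision shares a bar with the next section but does not change this unit's count.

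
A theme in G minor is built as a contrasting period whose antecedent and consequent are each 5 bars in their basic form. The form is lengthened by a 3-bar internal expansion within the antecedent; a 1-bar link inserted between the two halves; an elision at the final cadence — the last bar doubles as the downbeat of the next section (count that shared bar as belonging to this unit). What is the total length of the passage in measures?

14 measures

Basic contrasting period: 5 + 5 = 10 bars.
10 (basic form) + 3 (internal expansion) + 1 (link) = 14.
The elision shares a bar with the next section but does not change this unit's count.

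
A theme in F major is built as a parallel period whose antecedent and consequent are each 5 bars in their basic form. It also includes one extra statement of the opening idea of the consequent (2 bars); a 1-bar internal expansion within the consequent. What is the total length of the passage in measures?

Basic parallel period: 5 + 5 = 10 bars.
10 (basic form) + 2 (extra statement) + 1 (internal expansion) = 13.

13 measures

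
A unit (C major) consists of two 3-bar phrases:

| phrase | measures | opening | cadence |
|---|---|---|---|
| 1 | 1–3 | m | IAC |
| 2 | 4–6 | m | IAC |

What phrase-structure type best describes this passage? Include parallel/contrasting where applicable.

Both phrases have the same opening (m) and the same cadence (imperfect authentic cadence): the second is a restatement, not a consequent, so this is a repeated phrase rather than a period.

repeated phrase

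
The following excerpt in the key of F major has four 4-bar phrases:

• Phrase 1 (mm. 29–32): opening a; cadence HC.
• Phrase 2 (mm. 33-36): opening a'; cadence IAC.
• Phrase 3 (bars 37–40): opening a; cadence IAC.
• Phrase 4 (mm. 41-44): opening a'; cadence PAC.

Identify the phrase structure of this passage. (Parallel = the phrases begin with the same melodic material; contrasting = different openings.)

Four phrases in two halves: the first half (measures 29–36) ends with an imperfect authentic cadence, the second (mm. 37–44) with a perfect authentic cadence — a large antecedent–consequent pair, i.e. a double period.
Phrase 3 begins with the same material as phrase 1, making it parallel.

parallel double period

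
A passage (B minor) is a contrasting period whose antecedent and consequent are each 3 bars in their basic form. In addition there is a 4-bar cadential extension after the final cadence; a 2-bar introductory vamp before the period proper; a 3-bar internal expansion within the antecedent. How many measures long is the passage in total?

15 measures

Basic contrasting period: 3 + 3 = 6 bars.
6 (basic form) + 4 (cadential extension) + 2 (introduction) + 3 (internal expansion) = 15.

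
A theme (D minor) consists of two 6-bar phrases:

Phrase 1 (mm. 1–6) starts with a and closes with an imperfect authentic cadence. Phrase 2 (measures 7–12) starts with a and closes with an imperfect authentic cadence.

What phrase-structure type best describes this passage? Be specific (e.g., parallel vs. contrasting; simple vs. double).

repeated phrase

Both phrases have the same opening (a) and the same cadence (imperfect authentic cadence): the second is a restatement, not a consequent, so this is a repeated phrase rather than a period.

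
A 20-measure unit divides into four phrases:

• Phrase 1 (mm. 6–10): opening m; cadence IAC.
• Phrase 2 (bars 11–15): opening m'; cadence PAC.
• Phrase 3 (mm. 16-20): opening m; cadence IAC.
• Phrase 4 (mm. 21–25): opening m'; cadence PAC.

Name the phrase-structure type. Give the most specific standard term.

The cadence pattern IAC–PAC–IAC–PAC is weak–strong twice, and phrases 3–4 restate phrases 1–2: a period heard twice, not a double period (which would end weakly at phrase 2).

repeated period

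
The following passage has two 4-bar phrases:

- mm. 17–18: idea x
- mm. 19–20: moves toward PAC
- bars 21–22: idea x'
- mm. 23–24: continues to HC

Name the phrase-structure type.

The second phrase closes with a half cadence, which is not stronger than the first phrase's perfect authentic cadence; without a weak→strong cadential pair there is no antecedent–consequent relationship, so this is a phrase group rather than a period.

phrase group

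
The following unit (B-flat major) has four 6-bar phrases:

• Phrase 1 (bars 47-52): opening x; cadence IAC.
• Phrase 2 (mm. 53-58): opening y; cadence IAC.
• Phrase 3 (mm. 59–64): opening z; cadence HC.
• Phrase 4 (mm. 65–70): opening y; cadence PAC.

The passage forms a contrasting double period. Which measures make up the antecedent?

In a double period the first pair of phrases (ending imperfect authentic cadence) is the large antecedent and the second pair (ending perfect authentic cadence) is the large consequent; the antecedent is measures 47–58.

measures 47–58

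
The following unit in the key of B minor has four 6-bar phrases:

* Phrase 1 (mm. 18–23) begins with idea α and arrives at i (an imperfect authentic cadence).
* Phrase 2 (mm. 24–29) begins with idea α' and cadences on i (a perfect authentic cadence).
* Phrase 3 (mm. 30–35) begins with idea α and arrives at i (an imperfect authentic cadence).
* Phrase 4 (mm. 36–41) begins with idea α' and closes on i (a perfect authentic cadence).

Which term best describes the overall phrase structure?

The cadence pattern IAC–PAC–IAC–PAC is weak–strong twice, and phrases 3–4 restate phrases 1–2: a period heard twice, not a double period (which would end weakly at phrase 2).

repeated period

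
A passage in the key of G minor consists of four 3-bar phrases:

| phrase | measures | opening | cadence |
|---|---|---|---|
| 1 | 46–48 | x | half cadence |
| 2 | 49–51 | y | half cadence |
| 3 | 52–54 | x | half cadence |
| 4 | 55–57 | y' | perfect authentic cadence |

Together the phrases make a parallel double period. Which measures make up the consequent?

In a double period the first pair of phrases (ending half cadence) is the large antecedent and the second pair (ending perfect authentic cadence) is the large consequent; the consequent is measures 52–57.

measures 52–57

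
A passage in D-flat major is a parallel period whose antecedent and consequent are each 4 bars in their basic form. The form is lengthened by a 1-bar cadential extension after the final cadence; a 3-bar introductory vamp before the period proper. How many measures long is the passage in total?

Basic parallel period: 4 + 4 = 8 bars.
8 (basic form) + 1 (cadential extension) + 3 (introduction) = 12.

12 measures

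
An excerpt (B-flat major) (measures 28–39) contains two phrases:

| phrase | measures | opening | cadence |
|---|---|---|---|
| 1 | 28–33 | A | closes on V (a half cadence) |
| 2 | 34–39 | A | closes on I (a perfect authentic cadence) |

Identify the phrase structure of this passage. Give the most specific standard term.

parallel period

Phrase 1 ends with a half cadence (weaker) and phrase 2 with a perfect authentic cadence (stronger): antecedent + consequent = a period.
The two phrases open with the same material (A / A), so the period is parallel.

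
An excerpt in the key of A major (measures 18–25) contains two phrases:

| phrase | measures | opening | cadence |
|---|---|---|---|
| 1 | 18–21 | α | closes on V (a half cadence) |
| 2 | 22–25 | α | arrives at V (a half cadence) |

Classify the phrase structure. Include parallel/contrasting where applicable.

Both phrases have the same opening (α) and the same cadence (half cadence): the second is a restatement, not a consequent, so this is a repeated phrase rather than a period.

repeated phrase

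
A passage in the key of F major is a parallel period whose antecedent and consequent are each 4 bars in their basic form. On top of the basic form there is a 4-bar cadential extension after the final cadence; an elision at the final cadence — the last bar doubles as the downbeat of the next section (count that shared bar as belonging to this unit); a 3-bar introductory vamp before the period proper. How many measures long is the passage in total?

Basic parallel period: 4 + 4 = 8 bars.
8 (basic form) + 4 (cadential extension) + 3 (introduction) = 15.
The elision shares a bar with the next section but does not change this unit's count.

15 measures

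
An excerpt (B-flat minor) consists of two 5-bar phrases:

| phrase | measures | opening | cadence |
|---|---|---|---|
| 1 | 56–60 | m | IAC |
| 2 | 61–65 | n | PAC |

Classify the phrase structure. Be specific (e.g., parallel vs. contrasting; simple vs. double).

Phrase 1 ends with an imperfect authentic cadence (weaker) and phrase 2 with a perfect authentic cadence (stronger): antecedent + consequent = a period.
The two phrases open with different material (m / n), so the period is contrasting.

contrasting period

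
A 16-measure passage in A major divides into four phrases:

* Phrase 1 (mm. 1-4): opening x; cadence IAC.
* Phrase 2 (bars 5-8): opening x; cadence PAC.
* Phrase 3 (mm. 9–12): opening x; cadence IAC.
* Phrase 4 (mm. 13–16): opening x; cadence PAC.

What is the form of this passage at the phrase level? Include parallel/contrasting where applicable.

The cadence pattern IAC–PAC–IAC–PAC is weak–strong twice, and phrases 3–4 restate phrases 1–2: a period heard twice, not a double period (which would end weakly at phrase 2).

repeated period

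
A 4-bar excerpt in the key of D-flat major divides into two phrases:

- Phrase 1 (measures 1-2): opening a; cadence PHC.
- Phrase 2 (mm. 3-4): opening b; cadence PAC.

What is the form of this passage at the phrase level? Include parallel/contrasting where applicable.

contrasting period

Phrase 1 ends with a Phrygian half cadence (weaker) and phrase 2 with a perfect authentic cadence (stronger): antecedent + consequent = a period.
The two phrases open with different material (a / b), so the period is contrasting.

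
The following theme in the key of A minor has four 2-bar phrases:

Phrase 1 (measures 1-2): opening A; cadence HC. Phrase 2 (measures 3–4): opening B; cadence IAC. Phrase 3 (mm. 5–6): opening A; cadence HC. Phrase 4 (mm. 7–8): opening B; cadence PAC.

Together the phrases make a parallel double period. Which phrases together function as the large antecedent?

phrases 1 and 2

In a double period the first pair of phrases (ending imperfect authentic cadence) is the large antecedent and the second pair (ending perfect authentic cadence) is the large consequent; the antecedent is phrases 1 and 2.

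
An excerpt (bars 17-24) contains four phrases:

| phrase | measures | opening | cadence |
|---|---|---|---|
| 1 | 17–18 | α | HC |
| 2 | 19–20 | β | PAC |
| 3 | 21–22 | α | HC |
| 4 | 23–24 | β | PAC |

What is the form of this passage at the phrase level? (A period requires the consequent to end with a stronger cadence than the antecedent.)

The cadence pattern HC–PAC–HC–PAC is weak–strong twice, and phrases 3–4 restate phrases 1–2: a period heard twice, not a double period (which would end weakly at phrase 2).

repeated period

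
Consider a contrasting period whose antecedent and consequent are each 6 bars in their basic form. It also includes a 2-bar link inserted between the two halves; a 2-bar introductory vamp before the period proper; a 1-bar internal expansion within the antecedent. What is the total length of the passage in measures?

17 measures

Basic contrasting period: 6 + 6 = 12 bars.
12 (basic form) + 2 (link) + 2 (introduction) + 1 (internal expansion) = 17.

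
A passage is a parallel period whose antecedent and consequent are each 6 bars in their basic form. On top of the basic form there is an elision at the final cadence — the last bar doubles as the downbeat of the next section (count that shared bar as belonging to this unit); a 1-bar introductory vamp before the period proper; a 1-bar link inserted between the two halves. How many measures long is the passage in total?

14 measures

Basic parallel period: 6 + 6 = 12 bars.
12 (basic form) + 1 (introduction) + 1 (link) = 14.
The elision shares a bar with the next section but does not change this unit's count.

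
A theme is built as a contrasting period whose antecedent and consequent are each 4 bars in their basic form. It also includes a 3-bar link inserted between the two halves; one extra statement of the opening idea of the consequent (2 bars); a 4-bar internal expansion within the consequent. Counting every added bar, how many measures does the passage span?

Basic contrasting period: 4 + 4 = 8 bars.
8 (basic form) + 3 (link) + 2 (extra statement) + 4 (internal expansion) = 17.

17 measures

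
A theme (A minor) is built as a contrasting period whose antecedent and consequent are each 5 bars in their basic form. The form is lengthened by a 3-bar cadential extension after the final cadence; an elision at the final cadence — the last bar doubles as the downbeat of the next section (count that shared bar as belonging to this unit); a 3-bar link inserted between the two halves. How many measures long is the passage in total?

16 measures

Basic contrasting period: 5 + 5 = 10 bars.
10 (basic form) + 3 (cadential extension) + 3 (link) = 16.
The elision shares a bar with the next section but does not change this unit's count.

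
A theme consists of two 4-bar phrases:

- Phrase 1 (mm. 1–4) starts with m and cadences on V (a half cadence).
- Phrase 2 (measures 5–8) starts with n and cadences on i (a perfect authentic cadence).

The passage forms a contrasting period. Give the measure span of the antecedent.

measures 1–4

The antecedent is the phrase ending with the weaker cadence (half cadence, phrase 1) and the consequent the one ending more conclusively (perfect authentic cadence, phrase 2); the antecedent is bars 1-4.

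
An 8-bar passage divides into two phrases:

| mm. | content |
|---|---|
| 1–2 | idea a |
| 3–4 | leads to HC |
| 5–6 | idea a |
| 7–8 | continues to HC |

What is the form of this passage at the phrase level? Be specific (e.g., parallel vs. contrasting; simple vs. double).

repeated phrase

Both phrases have the same opening (a) and the same cadence (half cadence): the second is a restatement, not a consequent, so this is a repeated phrase rather than a period.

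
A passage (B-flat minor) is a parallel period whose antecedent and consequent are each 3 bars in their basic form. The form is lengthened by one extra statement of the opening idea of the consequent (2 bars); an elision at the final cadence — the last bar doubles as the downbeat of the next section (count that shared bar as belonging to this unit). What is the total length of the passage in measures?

8 measures

Basic parallel period: 3 + 3 = 6 bars.
6 (basic form) + 2 (extra statement) = 8.
The elision shares a bar with the next section but does not change this unit's count.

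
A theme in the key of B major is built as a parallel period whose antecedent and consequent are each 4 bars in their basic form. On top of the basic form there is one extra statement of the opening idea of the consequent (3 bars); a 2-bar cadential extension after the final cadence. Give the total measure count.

Basic parallel period: 4 + 4 = 8 bars.
8 (basic form) + 3 (extra statement) + 2 (cadential extension) = 13.

13 measures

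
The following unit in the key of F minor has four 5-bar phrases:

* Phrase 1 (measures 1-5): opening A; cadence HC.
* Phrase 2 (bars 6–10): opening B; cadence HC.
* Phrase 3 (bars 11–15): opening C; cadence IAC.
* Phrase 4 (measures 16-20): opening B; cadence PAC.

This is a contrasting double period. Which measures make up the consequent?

In a double period the first pair of phrases (ending half cadence) is the large antecedent and the second pair (ending perfect authentic cadence) is the large consequent; the consequent is measures 11–20.

measures 11–20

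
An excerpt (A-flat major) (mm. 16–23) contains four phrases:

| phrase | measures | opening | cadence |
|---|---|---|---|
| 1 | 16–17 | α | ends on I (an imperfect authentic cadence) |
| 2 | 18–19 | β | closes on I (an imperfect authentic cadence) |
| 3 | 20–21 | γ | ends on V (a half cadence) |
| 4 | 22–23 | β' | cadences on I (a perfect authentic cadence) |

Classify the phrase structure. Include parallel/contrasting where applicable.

Four phrases in two halves: the first half (mm. 16–19) ends with an imperfect authentic cadence, the second (measures 20–23) with a perfect authentic cadence — a large antecedent–consequent pair, i.e. a double period.
Phrase 3 begins with different material from phrase 1, making it contrasting.

contrasting double period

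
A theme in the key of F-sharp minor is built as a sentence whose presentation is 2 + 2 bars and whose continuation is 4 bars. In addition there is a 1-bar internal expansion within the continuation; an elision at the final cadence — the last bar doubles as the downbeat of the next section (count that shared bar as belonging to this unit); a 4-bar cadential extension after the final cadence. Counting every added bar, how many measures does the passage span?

13 measures

Basic sentence: 2 + 2 + 4 = 8 bars.
8 (basic form) + 1 (internal expansion) + 4 (cadential extension) = 13.
The elision shares a bar with the next section but does not change this unit's count.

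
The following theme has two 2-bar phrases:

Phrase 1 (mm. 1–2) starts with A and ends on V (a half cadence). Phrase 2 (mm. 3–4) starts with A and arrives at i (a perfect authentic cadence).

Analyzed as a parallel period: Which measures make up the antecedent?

The antecedent is the phrase ending with the weaker cadence (half cadence, phrase 1) and the consequent the one ending more conclusively (perfect authentic cadence, phrase 2); the antecedent is mm. 1-2.

measures 1–2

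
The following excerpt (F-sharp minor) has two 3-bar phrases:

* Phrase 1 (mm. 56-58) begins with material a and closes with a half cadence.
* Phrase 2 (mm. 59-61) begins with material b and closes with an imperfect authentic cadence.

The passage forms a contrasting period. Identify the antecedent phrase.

phrase 1

The phrase ending with the weaker cadence (half cadence) is the antecedent; the one ending more conclusively (imperfect authentic cadence) is the consequent. The antecedent is phrase 1.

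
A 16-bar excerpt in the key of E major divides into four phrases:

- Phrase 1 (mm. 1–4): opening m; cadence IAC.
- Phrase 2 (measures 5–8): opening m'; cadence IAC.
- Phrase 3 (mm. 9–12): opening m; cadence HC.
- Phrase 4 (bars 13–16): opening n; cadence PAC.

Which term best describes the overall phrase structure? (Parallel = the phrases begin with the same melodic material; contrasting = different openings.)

Four phrases in two halves: the first half (mm. 1–8) ends with an imperfect authentic cadence, the second (measures 9-16) with a perfect authentic cadence — a large antecedent–consequent pair, i.e. a double period.
Phrase 3 begins with the same material as phrase 1, making it parallel.

parallel double period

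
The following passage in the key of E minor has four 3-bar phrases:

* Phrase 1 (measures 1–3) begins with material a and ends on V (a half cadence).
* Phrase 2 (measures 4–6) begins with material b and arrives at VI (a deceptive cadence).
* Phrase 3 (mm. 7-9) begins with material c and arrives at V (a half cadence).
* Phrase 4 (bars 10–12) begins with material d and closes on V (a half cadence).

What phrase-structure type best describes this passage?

phrase group

Phrase 4 ends with a half cadence, no stronger than phrase 2's deceptive cadence, so the four phrases do not form a double period; nor do phrases 3–4 duplicate 1–2, so it is not a repeated period. With no phrase reaching a conclusive cadence, the passage is a phrase group.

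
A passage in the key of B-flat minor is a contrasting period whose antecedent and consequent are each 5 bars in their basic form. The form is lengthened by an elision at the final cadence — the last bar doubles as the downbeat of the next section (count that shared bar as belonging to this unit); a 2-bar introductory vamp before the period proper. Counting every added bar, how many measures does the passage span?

Basic contrasting period: 5 + 5 = 10 bars.
10 (basic form) + 2 (introduction) = 12.
The elision shares a bar with the next section but does not change this unit's count.

12 measures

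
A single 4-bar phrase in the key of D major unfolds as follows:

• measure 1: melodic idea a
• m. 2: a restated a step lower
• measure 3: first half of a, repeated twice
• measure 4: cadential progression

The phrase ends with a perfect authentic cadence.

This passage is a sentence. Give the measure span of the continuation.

measures 3–4

After the presentation (measures 1–2), the continuation covers the fragmentation through the cadence: mm. 3–4.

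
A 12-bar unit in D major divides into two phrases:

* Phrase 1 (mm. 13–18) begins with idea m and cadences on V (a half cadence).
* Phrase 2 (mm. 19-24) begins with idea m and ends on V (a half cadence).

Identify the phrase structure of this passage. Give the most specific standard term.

Both phrases have the same opening (m) and the same cadence (half cadence): the second is a restatement, not a consequent, so this is a repeated phrase rather than a period.

repeated phrase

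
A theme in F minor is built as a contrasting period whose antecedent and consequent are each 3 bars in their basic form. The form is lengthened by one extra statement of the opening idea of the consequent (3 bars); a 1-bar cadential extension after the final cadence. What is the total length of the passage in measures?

Basic contrasting period: 3 + 3 = 6 bars.
6 (basic form) + 3 (extra statement) + 1 (cadential extension) = 10.

10 measures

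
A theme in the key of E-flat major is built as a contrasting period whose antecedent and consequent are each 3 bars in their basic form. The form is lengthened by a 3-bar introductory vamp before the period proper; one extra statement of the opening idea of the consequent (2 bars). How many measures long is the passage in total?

Basic contrasting period: 3 + 3 = 6 bars.
6 (basic form) + 3 (introduction) + 2 (extra statement) = 11.

11 measures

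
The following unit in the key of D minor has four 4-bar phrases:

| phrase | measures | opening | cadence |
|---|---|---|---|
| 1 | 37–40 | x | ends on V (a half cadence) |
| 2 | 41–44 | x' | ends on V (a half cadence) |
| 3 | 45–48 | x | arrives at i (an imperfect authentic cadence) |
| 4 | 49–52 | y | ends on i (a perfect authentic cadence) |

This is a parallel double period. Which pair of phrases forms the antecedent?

In a double period the first pair of phrases (ending half cadence) is the large antecedent and the second pair (ending perfect authentic cadence) is the large consequent; the antecedent is phrases 1 and 2.

phrases 1 and 2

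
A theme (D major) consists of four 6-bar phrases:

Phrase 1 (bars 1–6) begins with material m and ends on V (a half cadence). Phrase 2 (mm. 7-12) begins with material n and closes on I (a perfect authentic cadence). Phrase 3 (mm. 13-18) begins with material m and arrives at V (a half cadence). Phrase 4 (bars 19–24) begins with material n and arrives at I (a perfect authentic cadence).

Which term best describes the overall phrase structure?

repeated period

The cadence pattern HC–PAC–HC–PAC is weak–strong twice, and phrases 3–4 restate phrases 1–2: a period heard twice, not a double period (which would end weakly at phrase 2).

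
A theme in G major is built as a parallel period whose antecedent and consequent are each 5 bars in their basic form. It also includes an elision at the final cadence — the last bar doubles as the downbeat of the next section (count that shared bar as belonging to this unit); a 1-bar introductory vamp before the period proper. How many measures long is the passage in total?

Basic parallel period: 5 + 5 = 10 bars.
10 (basic form) + 1 (introduction) = 11.
The elision shares a bar with the next section but does not change this unit's count.

11 measures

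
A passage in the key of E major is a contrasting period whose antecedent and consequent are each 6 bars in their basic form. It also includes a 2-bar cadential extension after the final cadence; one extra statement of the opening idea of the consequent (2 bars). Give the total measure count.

Basic contrasting period: 6 + 6 = 12 bars.
12 (basic form) + 2 (cadential extension) + 2 (extra statement) = 16.

16 measures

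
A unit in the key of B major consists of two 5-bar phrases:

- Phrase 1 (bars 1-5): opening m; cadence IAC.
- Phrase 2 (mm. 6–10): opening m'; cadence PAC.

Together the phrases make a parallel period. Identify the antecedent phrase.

phrase 1

The phrase ending with the weaker cadence (imperfect authentic cadence) is the antecedent; the one ending more conclusively (perfect authentic cadence) is the consequent. The antecedent is phrase 1.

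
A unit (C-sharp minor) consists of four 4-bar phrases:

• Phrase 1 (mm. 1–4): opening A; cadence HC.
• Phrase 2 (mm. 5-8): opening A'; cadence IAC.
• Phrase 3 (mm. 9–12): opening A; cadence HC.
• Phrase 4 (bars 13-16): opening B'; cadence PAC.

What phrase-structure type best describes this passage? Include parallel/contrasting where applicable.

Four phrases in two halves: the first half (mm. 1–8) ends with an imperfect authentic cadence, the second (mm. 9-16) with a perfect authentic cadence — a large antecedent–consequent pair, i.e. a double period.
Phrase 3 begins with the same material as phrase 1, making it parallel.

parallel double period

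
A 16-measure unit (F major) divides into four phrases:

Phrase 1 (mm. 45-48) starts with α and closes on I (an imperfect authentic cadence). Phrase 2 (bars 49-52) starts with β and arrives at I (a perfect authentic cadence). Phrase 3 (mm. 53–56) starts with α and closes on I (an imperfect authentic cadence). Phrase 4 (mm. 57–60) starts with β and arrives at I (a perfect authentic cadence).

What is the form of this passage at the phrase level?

repeated period

The cadence pattern IAC–PAC–IAC–PAC is weak–strong twice, and phrases 3–4 restate phrases 1–2: a period heard twice, not a double period (which would end weakly at phrase 2).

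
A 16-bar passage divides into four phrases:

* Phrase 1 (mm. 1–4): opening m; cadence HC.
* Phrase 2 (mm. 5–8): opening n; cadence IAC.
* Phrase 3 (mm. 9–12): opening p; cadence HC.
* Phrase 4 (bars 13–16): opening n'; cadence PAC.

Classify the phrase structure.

Four phrases in two halves: the first half (mm. 1-8) ends with an imperfect authentic cadence, the second (mm. 9–16) with a perfect authentic cadence — a large antecedent–consequent pair, i.e. a double period.
Phrase 3 begins with different material from phrase 1, making it contrasting.

contrasting double period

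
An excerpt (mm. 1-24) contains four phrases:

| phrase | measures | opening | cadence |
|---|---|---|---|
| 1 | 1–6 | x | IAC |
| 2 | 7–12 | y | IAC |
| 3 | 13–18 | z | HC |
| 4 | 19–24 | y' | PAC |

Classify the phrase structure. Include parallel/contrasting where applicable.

contrasting double period

Four phrases in two halves: the first half (mm. 1–12) ends with an imperfect authentic cadence, the second (mm. 13–24) with a perfect authentic cadence — a large antecedent–consequent pair, i.e. a double period.
Phrase 3 begins with different material from phrase 1, making it contrasting.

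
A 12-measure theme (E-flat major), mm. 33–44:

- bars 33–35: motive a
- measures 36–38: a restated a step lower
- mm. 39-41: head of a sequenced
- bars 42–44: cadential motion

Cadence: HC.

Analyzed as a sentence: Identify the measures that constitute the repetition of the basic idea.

The presentation of a sentence is the basic idea (measures 33-35) plus its repetition (bars 36-38); the repetition of the basic idea is therefore measures 36–38.

measures 36–38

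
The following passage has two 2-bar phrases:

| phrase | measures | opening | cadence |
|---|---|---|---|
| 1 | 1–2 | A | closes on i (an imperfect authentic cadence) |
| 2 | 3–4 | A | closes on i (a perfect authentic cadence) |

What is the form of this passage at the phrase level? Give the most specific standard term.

parallel period

Phrase 1 ends with an imperfect authentic cadence (weaker) and phrase 2 with a perfect authentic cadence (stronger): antecedent + consequent = a period.
The two phrases open with the same material (A / A), so the period is parallel.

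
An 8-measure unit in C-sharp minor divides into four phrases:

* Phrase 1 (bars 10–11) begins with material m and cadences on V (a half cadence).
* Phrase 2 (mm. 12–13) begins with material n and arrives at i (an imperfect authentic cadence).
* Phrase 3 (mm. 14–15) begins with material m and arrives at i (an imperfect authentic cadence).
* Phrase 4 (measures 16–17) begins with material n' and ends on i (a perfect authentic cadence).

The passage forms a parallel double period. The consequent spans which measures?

In a double period the four phrases pair into a large antecedent (phrases 1–2, ending imperfect authentic cadence) and a large consequent (phrases 3–4, ending perfect authentic cadence). The consequent spans mm. 14-17.

measures 14–17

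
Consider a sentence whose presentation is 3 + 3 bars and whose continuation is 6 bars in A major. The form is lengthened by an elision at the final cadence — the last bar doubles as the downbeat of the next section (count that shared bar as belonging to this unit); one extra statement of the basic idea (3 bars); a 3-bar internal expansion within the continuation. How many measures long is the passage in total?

18 measures

Basic sentence: 3 + 3 + 6 = 12 bars.
12 (basic form) + 3 (extra statement) + 3 (internal expansion) = 18.
The elision shares a bar with the next section but does not change this unit's count.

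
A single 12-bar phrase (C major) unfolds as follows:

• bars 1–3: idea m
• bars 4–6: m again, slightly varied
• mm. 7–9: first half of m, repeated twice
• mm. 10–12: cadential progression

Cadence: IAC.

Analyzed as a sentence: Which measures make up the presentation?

measures 1–6

The presentation of a sentence is the basic idea (mm. 1-3) plus its repetition (mm. 4–6); the presentation is therefore measures 1–6.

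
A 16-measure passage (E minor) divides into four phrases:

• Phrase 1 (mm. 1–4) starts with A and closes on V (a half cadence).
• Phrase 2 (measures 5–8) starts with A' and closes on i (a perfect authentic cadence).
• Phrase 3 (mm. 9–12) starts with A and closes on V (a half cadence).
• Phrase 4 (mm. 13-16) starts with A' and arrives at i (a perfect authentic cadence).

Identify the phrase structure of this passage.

The cadence pattern HC–PAC–HC–PAC is weak–strong twice, and phrases 3–4 restate phrases 1–2: a period heard twice, not a double period (which would end weakly at phrase 2).

repeated period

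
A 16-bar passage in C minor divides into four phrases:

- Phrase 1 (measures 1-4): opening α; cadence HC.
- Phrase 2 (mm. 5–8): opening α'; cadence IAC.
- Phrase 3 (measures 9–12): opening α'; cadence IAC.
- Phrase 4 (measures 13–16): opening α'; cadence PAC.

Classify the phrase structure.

Four phrases in two halves: the first half (mm. 1–8) ends with an imperfect authentic cadence, the second (mm. 9–16) with a perfect authentic cadence — a large antecedent–consequent pair, i.e. a double period.
Phrase 3 begins with the same material as phrase 1, making it parallel.

parallel double period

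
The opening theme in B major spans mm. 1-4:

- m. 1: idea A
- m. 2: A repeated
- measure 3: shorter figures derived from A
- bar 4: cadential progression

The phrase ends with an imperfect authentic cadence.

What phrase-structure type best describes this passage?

Basic idea (bar 1) + its repetition (measure 2) form the presentation; fragmentation and cadence (mm. 3–4) form the continuation — the 4-bar whole is a sentence.

sentence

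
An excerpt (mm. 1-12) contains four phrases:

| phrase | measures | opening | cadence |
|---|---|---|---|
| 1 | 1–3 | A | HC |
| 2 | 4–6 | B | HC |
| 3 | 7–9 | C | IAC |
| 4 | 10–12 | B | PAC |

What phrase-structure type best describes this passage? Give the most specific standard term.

Four phrases in two halves: the first half (measures 1-6) ends with a half cadence, the second (mm. 7–12) with a perfect authentic cadence — a large antecedent–consequent pair, i.e. a double period.
Phrase 3 begins with different material from phrase 1, making it contrasting.

contrasting double period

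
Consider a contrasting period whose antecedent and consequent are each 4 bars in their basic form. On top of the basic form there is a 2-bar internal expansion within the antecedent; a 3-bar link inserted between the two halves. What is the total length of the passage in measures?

Basic contrasting period: 4 + 4 = 8 bars.
8 (basic form) + 2 (internal expansion) + 3 (link) = 13.

13 measures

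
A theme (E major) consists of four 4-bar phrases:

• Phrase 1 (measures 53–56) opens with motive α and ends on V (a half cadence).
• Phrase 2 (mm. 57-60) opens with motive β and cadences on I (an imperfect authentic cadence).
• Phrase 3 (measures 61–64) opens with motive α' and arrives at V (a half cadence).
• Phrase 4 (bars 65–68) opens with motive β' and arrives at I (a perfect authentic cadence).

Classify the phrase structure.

parallel double period

Four phrases in two halves: the first half (mm. 53-60) ends with an imperfect authentic cadence, the second (mm. 61-68) with a perfect authentic cadence — a large antecedent–consequent pair, i.e. a double period.
Phrase 3 begins with the same material as phrase 1, making it parallel.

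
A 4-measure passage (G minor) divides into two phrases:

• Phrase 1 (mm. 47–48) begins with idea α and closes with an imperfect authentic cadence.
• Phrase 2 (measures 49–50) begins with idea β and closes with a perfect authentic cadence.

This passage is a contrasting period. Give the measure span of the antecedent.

The antecedent is the phrase ending with the weaker cadence (imperfect authentic cadence, phrase 1) and the consequent the one ending more conclusively (perfect authentic cadence, phrase 2); the antecedent is mm. 47–48.

measures 47–48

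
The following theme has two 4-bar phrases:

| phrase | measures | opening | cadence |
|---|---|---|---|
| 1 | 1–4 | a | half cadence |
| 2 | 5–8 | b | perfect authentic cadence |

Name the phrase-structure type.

contrasting period

Phrase 1 ends with a half cadence (weaker) and phrase 2 with a perfect authentic cadence (stronger): antecedent + consequent = a period.
The two phrases open with different material (a / b), so the period is contrasting.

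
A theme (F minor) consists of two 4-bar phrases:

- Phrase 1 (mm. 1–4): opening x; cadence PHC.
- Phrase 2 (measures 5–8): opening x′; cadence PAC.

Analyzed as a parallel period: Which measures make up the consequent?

The antecedent is the phrase ending with the weaker cadence (Phrygian half cadence, phrase 1) and the consequent the one ending more conclusively (perfect authentic cadence, phrase 2); the consequent is mm. 5-8.

measures 5–8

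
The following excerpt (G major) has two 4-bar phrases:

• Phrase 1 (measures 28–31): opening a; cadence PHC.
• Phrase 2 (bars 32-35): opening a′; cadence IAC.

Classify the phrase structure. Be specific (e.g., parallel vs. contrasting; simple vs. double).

parallel period

Phrase 1 ends with a Phrygian half cadence (weaker) and phrase 2 with an imperfect authentic cadence (stronger): antecedent + consequent = a period.
The two phrases open with the same material (a / a′), so the period is parallel.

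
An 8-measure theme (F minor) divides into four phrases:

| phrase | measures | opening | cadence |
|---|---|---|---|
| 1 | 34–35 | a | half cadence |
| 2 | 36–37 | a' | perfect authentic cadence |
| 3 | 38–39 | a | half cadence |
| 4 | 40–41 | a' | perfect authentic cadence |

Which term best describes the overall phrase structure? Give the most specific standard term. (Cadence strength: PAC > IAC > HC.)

The cadence pattern HC–PAC–HC–PAC is weak–strong twice, and phrases 3–4 restate phrases 1–2: a period heard twice, not a double period (which would end weakly at phrase 2).

repeated period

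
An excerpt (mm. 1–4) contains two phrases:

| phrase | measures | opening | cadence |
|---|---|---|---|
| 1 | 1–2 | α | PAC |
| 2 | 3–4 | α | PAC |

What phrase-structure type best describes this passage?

Both phrases have the same opening (α) and the same cadence (perfect authentic cadence): the second is a restatement, not a consequent, so this is a repeated phrase rather than a period.

repeated phrase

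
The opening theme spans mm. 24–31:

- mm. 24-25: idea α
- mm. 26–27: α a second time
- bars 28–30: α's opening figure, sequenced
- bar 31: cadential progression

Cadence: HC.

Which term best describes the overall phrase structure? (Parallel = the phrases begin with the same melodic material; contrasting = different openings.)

sentence

Basic idea (mm. 24–25) + its repetition (bars 26-27) form the presentation; fragmentation and cadence (mm. 28-31) form the continuation — the 8-bar whole is a sentence.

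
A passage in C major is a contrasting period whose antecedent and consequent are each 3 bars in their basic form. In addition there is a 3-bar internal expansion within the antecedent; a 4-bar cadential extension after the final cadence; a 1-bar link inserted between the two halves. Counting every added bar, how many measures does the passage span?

Basic contrasting period: 3 + 3 = 6 bars.
6 (basic form) + 3 (internal expansion) + 4 (cadential extension) + 1 (link) = 14.

14 measures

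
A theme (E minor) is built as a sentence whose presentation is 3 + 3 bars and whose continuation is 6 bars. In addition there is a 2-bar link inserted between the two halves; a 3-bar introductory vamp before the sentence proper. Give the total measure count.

17 measures

Basic sentence: 3 + 3 + 6 = 12 bars.
12 (basic form) + 2 (link) + 3 (introduction) = 17.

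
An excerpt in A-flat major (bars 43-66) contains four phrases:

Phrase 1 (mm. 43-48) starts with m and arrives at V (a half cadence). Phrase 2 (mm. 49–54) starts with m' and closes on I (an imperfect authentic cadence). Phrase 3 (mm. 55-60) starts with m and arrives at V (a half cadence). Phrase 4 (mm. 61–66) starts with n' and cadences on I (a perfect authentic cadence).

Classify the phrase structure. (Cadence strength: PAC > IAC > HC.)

parallel double period

Four phrases in two halves: the first half (bars 43-54) ends with an imperfect authentic cadence, the second (mm. 55–66) with a perfect authentic cadence — a large antecedent–consequent pair, i.e. a double period.
Phrase 3 begins with the same material as phrase 1, making it parallel.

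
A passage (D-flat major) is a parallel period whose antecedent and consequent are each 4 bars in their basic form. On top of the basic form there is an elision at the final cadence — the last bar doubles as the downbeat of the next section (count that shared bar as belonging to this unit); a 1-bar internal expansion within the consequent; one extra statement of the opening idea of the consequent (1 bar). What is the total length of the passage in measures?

10 measures

Basic parallel period: 4 + 4 = 8 bars.
8 (basic form) + 1 (internal expansion) + 1 (extra statement) = 10.
The elision shares a bar with the next section but does not change this unit's count.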